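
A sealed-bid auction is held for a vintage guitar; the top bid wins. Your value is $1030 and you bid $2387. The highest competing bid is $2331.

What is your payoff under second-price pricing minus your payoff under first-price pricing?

You have the highest bid, so you win under either rule.
Second-price: pay $2331 → payoff −$1301.
First-price: pay your own bid $2387 → payoff −$1357.
Difference = −$1301 − (−$1357) = $56.

$56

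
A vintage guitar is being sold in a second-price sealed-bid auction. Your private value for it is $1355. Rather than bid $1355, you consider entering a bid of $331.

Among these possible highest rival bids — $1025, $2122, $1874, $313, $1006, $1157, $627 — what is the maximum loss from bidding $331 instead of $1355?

$728

$1025: truthful gives $330, deviation gives $0 → loss $330.
$2122: same outcome either way → loss $0.
$1874: same outcome either way → loss $0.
$313: same outcome either way → loss $0.
$1006: truthful gives $349, deviation gives $0 → loss $349.
$1157: truthful gives $198, deviation gives $0 → loss $198.
$627: truthful gives $728, deviation gives $0 → loss $728.
Maximum loss: $728.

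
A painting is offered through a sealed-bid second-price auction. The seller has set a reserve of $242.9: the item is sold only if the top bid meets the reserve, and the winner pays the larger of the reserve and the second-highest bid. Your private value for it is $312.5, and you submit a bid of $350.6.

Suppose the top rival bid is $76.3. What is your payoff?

$69.6

Your bid $350.6 is the highest and exceeds the reserve.
Price = max(second-highest bid, reserve) = max($76.3, $242.9) = $242.9.
Payoff = $312.5 − $242.9 = $69.6.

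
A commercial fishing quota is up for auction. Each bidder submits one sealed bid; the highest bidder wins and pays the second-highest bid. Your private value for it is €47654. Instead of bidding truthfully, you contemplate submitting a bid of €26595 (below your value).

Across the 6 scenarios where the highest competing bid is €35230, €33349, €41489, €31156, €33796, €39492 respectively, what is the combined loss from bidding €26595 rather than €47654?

The deviation costs you only when the competing bid falls strictly between €26595 and €47654; elsewhere both bids give the same outcome.
€35230: truthful payoff €12424, deviation payoff €0 → loss €12424.
€33349: truthful payoff €14305, deviation payoff €0 → loss €14305.
€41489: truthful payoff €6165, deviation payoff €0 → loss €6165.
€31156: truthful payoff €16498, deviation payoff €0 → loss €16498.
€33796: truthful payoff €13858, deviation payoff €0 → loss €13858.
€39492: truthful payoff €8162, deviation payoff €0 → loss €8162.
Total loss = €12424 + €14305 + €6165 + €16498 + €13858 + €8162 = €71412.

€71412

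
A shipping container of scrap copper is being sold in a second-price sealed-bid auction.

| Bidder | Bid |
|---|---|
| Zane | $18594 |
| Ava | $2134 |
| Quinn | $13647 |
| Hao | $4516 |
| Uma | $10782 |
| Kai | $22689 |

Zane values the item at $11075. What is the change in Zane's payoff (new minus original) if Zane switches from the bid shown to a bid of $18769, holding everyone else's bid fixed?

The highest bid among the other bidders is $22689; Zane's bid doesn't change that.
Original bid $18594: Zane is not highest (top rival bid is $22689); payoff $0.
Alternative bid $18769: Zane is not highest (top rival bid is $22689); payoff $0.
Change in payoff = $0 − ($0) = $0.

$0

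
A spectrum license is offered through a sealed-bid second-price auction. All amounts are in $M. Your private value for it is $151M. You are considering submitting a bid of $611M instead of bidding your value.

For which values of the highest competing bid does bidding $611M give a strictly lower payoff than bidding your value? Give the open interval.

If the competing bid is below $151M, both bids win at the same price — no difference.
If it is above $611M, both bids lose — no difference.
If it lies strictly between $151M and $611M, bidding your value loses (payoff 0) while bidding $611M wins at a price above your value (payoff negative).
So the deviation strictly hurts on the open interval ($151M, $611M).

($151M, $611M)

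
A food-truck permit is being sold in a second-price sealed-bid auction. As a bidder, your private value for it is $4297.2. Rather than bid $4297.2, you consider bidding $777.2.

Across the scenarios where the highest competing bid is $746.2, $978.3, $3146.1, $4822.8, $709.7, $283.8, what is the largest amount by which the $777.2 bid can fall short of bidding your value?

$746.2: same outcome either way → loss $0.
$978.3: truthful gives $3318.9, deviation gives $0 → loss $3318.9.
$3146.1: truthful gives $1151.1, deviation gives $0 → loss $1151.1.
$4822.8: same outcome either way → loss $0.
$709.7: same outcome either way → loss $0.
$283.8: same outcome either way → loss $0.
Maximum loss: $3318.9.

$3318.9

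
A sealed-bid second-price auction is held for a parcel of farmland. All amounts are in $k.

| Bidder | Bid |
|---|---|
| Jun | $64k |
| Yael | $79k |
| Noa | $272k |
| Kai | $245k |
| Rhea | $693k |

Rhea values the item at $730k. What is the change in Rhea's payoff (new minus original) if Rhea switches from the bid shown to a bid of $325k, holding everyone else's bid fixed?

The highest bid among the other bidders is $272k; Rhea's bid doesn't change that.
Original bid $693k: Rhea is highest, pays the top rival bid $272k; payoff $730k − $272k = $458k.
Alternative bid $325k: Rhea is highest, pays the top rival bid $272k; payoff $730k − $272k = $458k.
Change in payoff = $458k − ($458k) = $0k.

$0k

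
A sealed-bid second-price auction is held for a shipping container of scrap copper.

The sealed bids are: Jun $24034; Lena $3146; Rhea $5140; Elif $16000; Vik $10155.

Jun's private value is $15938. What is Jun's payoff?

Highest bid: Jun at $24034, so Jun wins.
Second-highest bid: Elif at $16000 — that is the price the winner pays.
Jun's payoff = value − price = $15938 − $16000 = −$62.

−$62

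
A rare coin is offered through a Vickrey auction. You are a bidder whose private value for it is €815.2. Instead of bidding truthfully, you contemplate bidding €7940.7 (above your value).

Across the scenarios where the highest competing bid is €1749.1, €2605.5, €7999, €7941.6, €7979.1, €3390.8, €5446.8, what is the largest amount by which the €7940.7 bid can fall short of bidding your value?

€4631.6

€1749.1: truthful gives €0, deviation gives −€933.9 → loss €933.9.
€2605.5: truthful gives €0, deviation gives −€1790.3 → loss €1790.3.
€7999: same outcome either way → loss €0.
€7941.6: same outcome either way → loss €0.
€7979.1: same outcome either way → loss €0.
€3390.8: truthful gives €0, deviation gives −€2575.6 → loss €2575.6.
€5446.8: truthful gives €0, deviation gives −€4631.6 → loss €4631.6.
Maximum loss: €4631.6.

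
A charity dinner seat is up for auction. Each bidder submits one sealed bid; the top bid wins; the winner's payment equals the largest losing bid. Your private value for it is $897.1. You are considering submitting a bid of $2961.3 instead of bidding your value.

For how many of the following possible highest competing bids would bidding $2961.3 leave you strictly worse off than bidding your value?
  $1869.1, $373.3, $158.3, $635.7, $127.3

1

The deviation hurts exactly when the highest competing bid lies strictly between $897.1 and $2961.3 — overbidding then wins at a price above your value.
$1869.1: inside the interval → strictly worse (loss $972).
$373.3: below both → same outcome either way.
$158.3: below both → same outcome either way.
$635.7: below both → same outcome either way.
$127.3: below both → same outcome either way.
Count: 1.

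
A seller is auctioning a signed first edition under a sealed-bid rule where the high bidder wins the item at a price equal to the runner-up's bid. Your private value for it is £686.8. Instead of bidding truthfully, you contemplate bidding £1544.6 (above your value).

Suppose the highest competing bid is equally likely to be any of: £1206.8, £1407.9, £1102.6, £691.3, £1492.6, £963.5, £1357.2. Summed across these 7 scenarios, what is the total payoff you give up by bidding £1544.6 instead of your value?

The deviation costs you only when the competing bid falls strictly between £686.8 and £1544.6; elsewhere both bids give the same outcome.
£1206.8: truthful payoff £0, deviation payoff −£520 → loss £520.
£1407.9: truthful payoff £0, deviation payoff −£721.1 → loss £721.1.
£1102.6: truthful payoff £0, deviation payoff −£415.8 → loss £415.8.
£691.3: truthful payoff £0, deviation payoff −£4.5 → loss £4.5.
£1492.6: truthful payoff £0, deviation payoff −£805.8 → loss £805.8.
£963.5: truthful payoff £0, deviation payoff −£276.7 → loss £276.7.
£1357.2: truthful payoff £0, deviation payoff −£670.4 → loss £670.4.
Total loss = £520 + £721.1 + £415.8 + £4.5 + £805.8 + £276.7 + £670.4 = £3414.3.
Because the price is fixed by the runner-up's bid, deviating from your value can only change a good outcome into a bad one — never the reverse.

£3414.3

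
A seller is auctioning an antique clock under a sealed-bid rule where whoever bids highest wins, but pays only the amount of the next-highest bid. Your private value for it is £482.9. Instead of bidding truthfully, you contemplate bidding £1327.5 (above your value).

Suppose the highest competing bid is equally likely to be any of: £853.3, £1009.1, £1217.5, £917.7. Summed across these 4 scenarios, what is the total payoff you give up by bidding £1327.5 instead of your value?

£2066

The deviation costs you only when the competing bid falls strictly between £482.9 and £1327.5; elsewhere both bids give the same outcome.
£853.3: truthful payoff £0, deviation payoff −£370.4 → loss £370.4.
£1009.1: truthful payoff £0, deviation payoff −£526.2 → loss £526.2.
£1217.5: truthful payoff £0, deviation payoff −£734.6 → loss £734.6.
£917.7: truthful payoff £0, deviation payoff −£434.8 → loss £434.8.
Total loss = £370.4 + £526.2 + £734.6 + £434.8 = £2066.
Truthful bidding weakly dominates here: raising your bid can only win items priced above your value, and lowering it can only forfeit items priced below.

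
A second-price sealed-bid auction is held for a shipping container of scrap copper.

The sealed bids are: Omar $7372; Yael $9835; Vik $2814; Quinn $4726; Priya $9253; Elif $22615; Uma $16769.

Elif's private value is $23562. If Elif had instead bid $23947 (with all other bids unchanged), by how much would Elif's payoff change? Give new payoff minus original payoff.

$0

The highest bid among the other bidders is $16769; Elif's bid doesn't change that.
Original bid $22615: Elif is highest, pays the top rival bid $16769; payoff $23562 − $16769 = $6793.
Alternative bid $23947: Elif is highest, pays the top rival bid $16769; payoff $23562 − $16769 = $6793.
Change in payoff = $6793 − ($6793) = $0.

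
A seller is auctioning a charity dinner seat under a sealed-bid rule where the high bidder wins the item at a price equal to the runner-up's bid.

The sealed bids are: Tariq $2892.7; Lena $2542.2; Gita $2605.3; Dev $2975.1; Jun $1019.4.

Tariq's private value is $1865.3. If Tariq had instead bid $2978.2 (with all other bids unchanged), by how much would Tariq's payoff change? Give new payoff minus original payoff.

The highest bid among the other bidders is $2975.1; Tariq's bid doesn't change that.
Original bid $2892.7: Tariq is not highest (top rival bid is $2975.1); payoff $0.
Alternative bid $2978.2: Tariq is highest, pays the top rival bid $2975.1; payoff $1865.3 − $2975.1 = −$1109.8.
Change in payoff = −$1109.8 − ($0) = −$1109.8.

−$1109.8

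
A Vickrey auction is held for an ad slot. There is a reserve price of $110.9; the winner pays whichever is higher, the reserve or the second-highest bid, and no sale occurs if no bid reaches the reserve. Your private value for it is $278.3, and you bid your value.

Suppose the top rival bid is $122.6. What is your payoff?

Your bid $278.3 is the highest and exceeds the reserve.
Price = max(second-highest bid, reserve) = max($122.6, $110.9) = $122.6.
Payoff = $278.3 − $122.6 = $155.7.

$155.7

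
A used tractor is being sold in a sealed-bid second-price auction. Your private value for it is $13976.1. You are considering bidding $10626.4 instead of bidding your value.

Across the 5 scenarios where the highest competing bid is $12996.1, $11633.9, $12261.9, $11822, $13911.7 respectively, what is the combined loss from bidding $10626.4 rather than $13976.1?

$7254.9

The deviation costs you only when the competing bid falls strictly between $10626.4 and $13976.1; elsewhere both bids give the same outcome.
$12996.1: truthful payoff $980, deviation payoff $0 → loss $980.
$11633.9: truthful payoff $2342.2, deviation payoff $0 → loss $2342.2.
$12261.9: truthful payoff $1714.2, deviation payoff $0 → loss $1714.2.
$11822: truthful payoff $2154.1, deviation payoff $0 → loss $2154.1.
$13911.7: truthful payoff $64.4, deviation payoff $0 → loss $64.4.
Total loss = $980 + $2342.2 + $1714.2 + $2154.1 + $64.4 = $7254.9.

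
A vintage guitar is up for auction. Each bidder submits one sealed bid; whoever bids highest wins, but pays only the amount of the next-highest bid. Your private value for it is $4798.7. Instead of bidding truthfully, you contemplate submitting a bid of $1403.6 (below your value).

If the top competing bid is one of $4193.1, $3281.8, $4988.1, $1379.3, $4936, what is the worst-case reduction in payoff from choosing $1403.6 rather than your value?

$4193.1: truthful gives $605.6, deviation gives $0 → loss $605.6.
$3281.8: truthful gives $1516.9, deviation gives $0 → loss $1516.9.
$4988.1: same outcome either way → loss $0.
$1379.3: same outcome either way → loss $0.
$4936: same outcome either way → loss $0.
Maximum loss: $1516.9.

$1516.9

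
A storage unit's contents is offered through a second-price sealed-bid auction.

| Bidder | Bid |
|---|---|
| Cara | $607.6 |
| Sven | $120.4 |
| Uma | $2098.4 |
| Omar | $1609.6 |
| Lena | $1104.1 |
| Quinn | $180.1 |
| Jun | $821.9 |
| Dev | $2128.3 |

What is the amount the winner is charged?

$2098.4

Highest bid: Dev at $2128.3, so Dev wins.
Second-highest bid: Uma at $2098.4 — that is the price the winner pays.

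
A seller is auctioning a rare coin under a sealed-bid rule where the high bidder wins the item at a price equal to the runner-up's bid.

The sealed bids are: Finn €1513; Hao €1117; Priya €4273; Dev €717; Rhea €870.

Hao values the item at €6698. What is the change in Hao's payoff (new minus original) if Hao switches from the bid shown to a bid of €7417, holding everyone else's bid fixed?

€2425

The highest bid among the other bidders is €4273; Hao's bid doesn't change that.
Original bid €1117: Hao is not highest (top rival bid is €4273); payoff €0.
Alternative bid €7417: Hao is highest, pays the top rival bid €4273; payoff €6698 − €4273 = €2425.
Change in payoff = €2425 − (€0) = €2425.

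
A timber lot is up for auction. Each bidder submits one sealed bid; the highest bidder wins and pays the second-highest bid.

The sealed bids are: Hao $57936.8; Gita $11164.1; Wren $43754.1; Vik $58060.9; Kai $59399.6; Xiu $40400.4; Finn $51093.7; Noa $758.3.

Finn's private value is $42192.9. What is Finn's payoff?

$0

Highest bid: Kai at $59399.6, so Kai wins.
Second-highest bid: Vik at $58060.9 — that is the price the winner pays.
Finn did not win, so Finn pays nothing and receives nothing: payoff $0.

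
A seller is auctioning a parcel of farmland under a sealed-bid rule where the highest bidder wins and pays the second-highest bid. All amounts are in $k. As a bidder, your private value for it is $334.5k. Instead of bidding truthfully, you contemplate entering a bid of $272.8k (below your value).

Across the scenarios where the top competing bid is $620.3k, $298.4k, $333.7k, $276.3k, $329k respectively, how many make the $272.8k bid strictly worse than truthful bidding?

4

The deviation hurts exactly when the highest competing bid lies strictly between $272.8k and $334.5k — underbidding then forfeits a profitable win.
$620.3k: above both → same outcome either way.
$298.4k: inside the interval → strictly worse (loss $36.1k).
$333.7k: inside the interval → strictly worse (loss $0.8k).
$276.3k: inside the interval → strictly worse (loss $58.2k).
$329k: inside the interval → strictly worse (loss $5.5k).
Count: 4.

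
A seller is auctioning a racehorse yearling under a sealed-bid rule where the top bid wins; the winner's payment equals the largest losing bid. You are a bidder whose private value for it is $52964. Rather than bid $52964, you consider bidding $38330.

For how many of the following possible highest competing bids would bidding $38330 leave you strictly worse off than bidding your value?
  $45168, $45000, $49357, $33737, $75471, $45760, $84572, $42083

5

The deviation hurts exactly when the highest competing bid lies strictly between $38330 and $52964 — underbidding then forfeits a profitable win.
$45168: inside the interval → strictly worse (loss $7796).
$45000: inside the interval → strictly worse (loss $7964).
$49357: inside the interval → strictly worse (loss $3607).
$33737: below both → same outcome either way.
$75471: above both → same outcome either way.
$45760: inside the interval → strictly worse (loss $7204).
$84572: above both → same outcome either way.
$42083: inside the interval → strictly worse (loss $10881).
Count: 5.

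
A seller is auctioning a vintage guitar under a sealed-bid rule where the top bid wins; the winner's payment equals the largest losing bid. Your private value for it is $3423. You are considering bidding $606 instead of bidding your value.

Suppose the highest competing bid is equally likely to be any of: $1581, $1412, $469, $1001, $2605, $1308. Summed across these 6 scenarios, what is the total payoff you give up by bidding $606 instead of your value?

$9208

The deviation costs you only when the competing bid falls strictly between $606 and $3423; elsewhere both bids give the same outcome.
$1581: truthful payoff $1842, deviation payoff $0 → loss $1842.
$1412: truthful payoff $2011, deviation payoff $0 → loss $2011.
$469: outcomes coincide → loss $0.
$1001: truthful payoff $2422, deviation payoff $0 → loss $2422.
$2605: truthful payoff $818, deviation payoff $0 → loss $818.
$1308: truthful payoff $2115, deviation payoff $0 → loss $2115.
Total loss = $1842 + $2011 + $2422 + $818 + $2115 = $9208.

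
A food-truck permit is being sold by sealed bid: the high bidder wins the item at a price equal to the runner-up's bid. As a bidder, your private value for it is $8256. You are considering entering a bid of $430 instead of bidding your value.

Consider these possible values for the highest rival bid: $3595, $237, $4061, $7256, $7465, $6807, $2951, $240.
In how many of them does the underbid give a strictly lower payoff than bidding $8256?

The deviation hurts exactly when the highest competing bid lies strictly between $430 and $8256 — underbidding then forfeits a profitable win.
$3595: inside the interval → strictly worse (loss $4661).
$237: below both → same outcome either way.
$4061: inside the interval → strictly worse (loss $4195).
$7256: inside the interval → strictly worse (loss $1000).
$7465: inside the interval → strictly worse (loss $791).
$6807: inside the interval → strictly worse (loss $1449).
$2951: inside the interval → strictly worse (loss $5305).
$240: below both → same outcome either way.
Count: 6.

6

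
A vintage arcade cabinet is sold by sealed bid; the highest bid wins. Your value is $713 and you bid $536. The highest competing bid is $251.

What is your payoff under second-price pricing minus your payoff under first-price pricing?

$285

You have the highest bid, so you win under either rule.
Second-price: pay $251 → payoff $462.
First-price: pay your own bid $536 → payoff $177.
Difference = $462 − ($177) = $285.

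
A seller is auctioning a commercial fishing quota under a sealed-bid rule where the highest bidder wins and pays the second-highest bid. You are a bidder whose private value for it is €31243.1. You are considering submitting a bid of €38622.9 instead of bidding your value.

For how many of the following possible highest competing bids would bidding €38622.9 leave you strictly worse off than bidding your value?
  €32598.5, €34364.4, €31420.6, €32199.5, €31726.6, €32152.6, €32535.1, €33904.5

8

The deviation hurts exactly when the highest competing bid lies strictly between €31243.1 and €38622.9 — overbidding then wins at a price above your value.
€32598.5: inside the interval → strictly worse (loss €1355.4).
€34364.4: inside the interval → strictly worse (loss €3121.3).
€31420.6: inside the interval → strictly worse (loss €177.5).
€32199.5: inside the interval → strictly worse (loss €956.4).
€31726.6: inside the interval → strictly worse (loss €483.5).
€32152.6: inside the interval → strictly worse (loss €909.5).
€32535.1: inside the interval → strictly worse (loss €1292).
€33904.5: inside the interval → strictly worse (loss €2661.4).
Count: 8.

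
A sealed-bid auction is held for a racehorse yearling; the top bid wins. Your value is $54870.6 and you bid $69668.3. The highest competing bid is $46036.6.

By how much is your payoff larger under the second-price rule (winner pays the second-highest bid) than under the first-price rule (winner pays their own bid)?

You have the highest bid, so you win under either rule.
Second-price: pay $46036.6 → payoff $8834.
First-price: pay your own bid $69668.3 → payoff −$14797.7.
Difference = $8834 − (−$14797.7) = $23631.7.

$23631.7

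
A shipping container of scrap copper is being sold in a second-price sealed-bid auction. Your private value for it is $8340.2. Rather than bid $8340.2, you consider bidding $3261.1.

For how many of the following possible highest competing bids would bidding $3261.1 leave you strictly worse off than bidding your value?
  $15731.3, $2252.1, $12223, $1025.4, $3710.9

The deviation hurts exactly when the highest competing bid lies strictly between $3261.1 and $8340.2 — underbidding then forfeits a profitable win.
$15731.3: above both → same outcome either way.
$2252.1: below both → same outcome either way.
$12223: above both → same outcome either way.
$1025.4: below both → same outcome either way.
$3710.9: inside the interval → strictly worse (loss $4629.3).
Count: 1.

1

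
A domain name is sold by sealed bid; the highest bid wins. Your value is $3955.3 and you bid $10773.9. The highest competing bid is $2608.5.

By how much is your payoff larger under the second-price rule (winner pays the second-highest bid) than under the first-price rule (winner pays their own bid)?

You have the highest bid, so you win under either rule.
Second-price: pay $2608.5 → payoff $1346.8.
First-price: pay your own bid $10773.9 → payoff −$6818.6.
Difference = $1346.8 − (−$6818.6) = $8165.4.

$8165.4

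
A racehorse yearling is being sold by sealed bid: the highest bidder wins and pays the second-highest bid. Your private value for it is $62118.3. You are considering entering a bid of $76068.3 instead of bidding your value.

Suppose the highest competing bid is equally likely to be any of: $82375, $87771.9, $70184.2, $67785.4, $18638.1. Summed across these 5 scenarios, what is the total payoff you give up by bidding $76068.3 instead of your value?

$13733

The deviation costs you only when the competing bid falls strictly between $62118.3 and $76068.3; elsewhere both bids give the same outcome.
$82375: outcomes coincide → loss $0.
$87771.9: outcomes coincide → loss $0.
$70184.2: truthful payoff $0, deviation payoff −$8065.9 → loss $8065.9.
$67785.4: truthful payoff $0, deviation payoff −$5667.1 → loss $5667.1.
$18638.1: outcomes coincide → loss $0.
Total loss = $8065.9 + $5667.1 = $13733.
In a second-price auction your bid sets only whether you win, not what you pay, so bidding your true value is weakly dominant.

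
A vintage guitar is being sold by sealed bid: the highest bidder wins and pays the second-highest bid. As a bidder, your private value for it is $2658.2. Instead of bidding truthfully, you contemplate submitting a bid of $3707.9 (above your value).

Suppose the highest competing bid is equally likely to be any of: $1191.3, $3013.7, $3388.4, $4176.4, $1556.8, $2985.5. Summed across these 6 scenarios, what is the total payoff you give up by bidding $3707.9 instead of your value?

The deviation costs you only when the competing bid falls strictly between $2658.2 and $3707.9; elsewhere both bids give the same outcome.
$1191.3: outcomes coincide → loss $0.
$3013.7: truthful payoff $0, deviation payoff −$355.5 → loss $355.5.
$3388.4: truthful payoff $0, deviation payoff −$730.2 → loss $730.2.
$4176.4: outcomes coincide → loss $0.
$1556.8: outcomes coincide → loss $0.
$2985.5: truthful payoff $0, deviation payoff −$327.3 → loss $327.3.
Total loss = $355.5 + $730.2 + $327.3 = $1413.

$1413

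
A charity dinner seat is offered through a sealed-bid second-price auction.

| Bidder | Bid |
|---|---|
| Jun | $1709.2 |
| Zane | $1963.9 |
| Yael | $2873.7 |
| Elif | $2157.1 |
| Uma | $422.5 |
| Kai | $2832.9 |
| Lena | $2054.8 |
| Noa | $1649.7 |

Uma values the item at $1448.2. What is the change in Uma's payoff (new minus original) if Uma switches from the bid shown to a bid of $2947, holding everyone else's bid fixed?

The highest bid among the other bidders is $2873.7; Uma's bid doesn't change that.
Original bid $422.5: Uma is not highest (top rival bid is $2873.7); payoff $0.
Alternative bid $2947: Uma is highest, pays the top rival bid $2873.7; payoff $1448.2 − $2873.7 = −$1425.5.
Change in payoff = −$1425.5 − ($0) = −$1425.5.

−$1425.5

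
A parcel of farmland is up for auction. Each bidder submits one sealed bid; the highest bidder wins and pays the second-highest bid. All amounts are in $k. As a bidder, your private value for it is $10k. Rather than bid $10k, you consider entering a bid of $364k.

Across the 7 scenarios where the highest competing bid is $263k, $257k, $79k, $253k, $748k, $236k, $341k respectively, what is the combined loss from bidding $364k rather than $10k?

$1369k

The deviation costs you only when the competing bid falls strictly between $10k and $364k; elsewhere both bids give the same outcome.
$263k: truthful payoff $0k, deviation payoff −$253k → loss $253k.
$257k: truthful payoff $0k, deviation payoff −$247k → loss $247k.
$79k: truthful payoff $0k, deviation payoff −$69k → loss $69k.
$253k: truthful payoff $0k, deviation payoff −$243k → loss $243k.
$748k: outcomes coincide → loss $0k.
$236k: truthful payoff $0k, deviation payoff −$226k → loss $226k.
$341k: truthful payoff $0k, deviation payoff −$331k → loss $331k.
Total loss = $253k + $247k + $69k + $243k + $226k + $331k = $1369k.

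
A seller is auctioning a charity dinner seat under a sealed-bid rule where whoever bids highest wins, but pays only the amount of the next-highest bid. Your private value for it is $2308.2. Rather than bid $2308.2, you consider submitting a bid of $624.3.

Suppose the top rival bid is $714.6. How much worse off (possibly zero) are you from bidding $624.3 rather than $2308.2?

Bidding your value $2308.2: you win (since $2308.2 > $714.6) and pay $714.6. Payoff $1593.6.
Bidding $624.3: you lose. Payoff $0.
The competing bid $714.6 lies between your shaded bid and your value, so underbidding forfeits an item you could have won at a profitable price.
Loss from deviating = $1593.6 − ($0) = $1593.6.

$1593.6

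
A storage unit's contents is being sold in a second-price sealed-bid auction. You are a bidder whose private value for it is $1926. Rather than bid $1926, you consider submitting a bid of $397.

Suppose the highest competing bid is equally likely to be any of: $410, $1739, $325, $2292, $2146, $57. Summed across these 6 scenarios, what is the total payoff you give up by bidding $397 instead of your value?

$1703

The deviation costs you only when the competing bid falls strictly between $397 and $1926; elsewhere both bids give the same outcome.
$410: truthful payoff $1516, deviation payoff $0 → loss $1516.
$1739: truthful payoff $187, deviation payoff $0 → loss $187.
$325: outcomes coincide → loss $0.
$2292: outcomes coincide → loss $0.
$2146: outcomes coincide → loss $0.
$57: outcomes coincide → loss $0.
Total loss = $1516 + $187 = $1703.
In a second-price auction your bid sets only whether you win, not what you pay, so bidding your true value is weakly dominant.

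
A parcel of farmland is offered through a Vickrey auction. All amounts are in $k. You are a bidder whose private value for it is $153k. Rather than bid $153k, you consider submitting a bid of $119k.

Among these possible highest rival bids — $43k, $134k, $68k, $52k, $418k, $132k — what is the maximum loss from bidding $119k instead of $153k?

$21k

$43k: same outcome either way → loss $0k.
$134k: truthful gives $19k, deviation gives $0k → loss $19k.
$68k: same outcome either way → loss $0k.
$52k: same outcome either way → loss $0k.
$418k: same outcome either way → loss $0k.
$132k: truthful gives $21k, deviation gives $0k → loss $21k.
Maximum loss: $21k.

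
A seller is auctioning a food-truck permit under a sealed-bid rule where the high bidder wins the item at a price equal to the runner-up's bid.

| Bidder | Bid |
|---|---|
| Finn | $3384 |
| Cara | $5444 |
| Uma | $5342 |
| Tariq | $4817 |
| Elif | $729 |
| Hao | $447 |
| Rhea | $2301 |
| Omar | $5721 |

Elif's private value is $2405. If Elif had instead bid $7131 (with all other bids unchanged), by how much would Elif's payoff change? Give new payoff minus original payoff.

The highest bid among the other bidders is $5721; Elif's bid doesn't change that.
Original bid $729: Elif is not highest (top rival bid is $5721); payoff $0.
Alternative bid $7131: Elif is highest, pays the top rival bid $5721; payoff $2405 − $5721 = −$3316.
Change in payoff = −$3316 − ($0) = −$3316.

−$3316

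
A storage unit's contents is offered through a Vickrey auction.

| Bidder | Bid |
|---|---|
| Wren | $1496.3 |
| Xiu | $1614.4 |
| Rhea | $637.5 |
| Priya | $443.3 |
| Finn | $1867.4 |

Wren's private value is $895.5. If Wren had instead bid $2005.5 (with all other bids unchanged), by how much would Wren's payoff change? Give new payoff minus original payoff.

The highest bid among the other bidders is $1867.4; Wren's bid doesn't change that.
Original bid $1496.3: Wren is not highest (top rival bid is $1867.4); payoff $0.
Alternative bid $2005.5: Wren is highest, pays the top rival bid $1867.4; payoff $895.5 − $1867.4 = −$971.9.
Change in payoff = −$971.9 − ($0) = −$971.9.

−$971.9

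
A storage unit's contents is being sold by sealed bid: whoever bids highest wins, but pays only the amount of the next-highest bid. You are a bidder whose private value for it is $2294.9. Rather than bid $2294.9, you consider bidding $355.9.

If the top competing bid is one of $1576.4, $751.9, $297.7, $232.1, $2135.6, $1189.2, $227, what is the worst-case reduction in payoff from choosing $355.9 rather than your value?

$1576.4: truthful gives $718.5, deviation gives $0 → loss $718.5.
$751.9: truthful gives $1543, deviation gives $0 → loss $1543.
$297.7: same outcome either way → loss $0.
$232.1: same outcome either way → loss $0.
$2135.6: truthful gives $159.3, deviation gives $0 → loss $159.3.
$1189.2: truthful gives $1105.7, deviation gives $0 → loss $1105.7.
$227: same outcome either way → loss $0.
Maximum loss: $1543.

$1543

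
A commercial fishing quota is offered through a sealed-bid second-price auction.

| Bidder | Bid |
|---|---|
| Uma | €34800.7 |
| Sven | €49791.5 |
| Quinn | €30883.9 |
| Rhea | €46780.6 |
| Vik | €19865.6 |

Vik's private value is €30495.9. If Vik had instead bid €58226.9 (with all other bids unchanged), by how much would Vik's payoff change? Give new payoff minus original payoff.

The highest bid among the other bidders is €49791.5; Vik's bid doesn't change that.
Original bid €19865.6: Vik is not highest (top rival bid is €49791.5); payoff €0.
Alternative bid €58226.9: Vik is highest, pays the top rival bid €49791.5; payoff €30495.9 − €49791.5 = −€19295.6.
Change in payoff = −€19295.6 − (€0) = −€19295.6.

−€19295.6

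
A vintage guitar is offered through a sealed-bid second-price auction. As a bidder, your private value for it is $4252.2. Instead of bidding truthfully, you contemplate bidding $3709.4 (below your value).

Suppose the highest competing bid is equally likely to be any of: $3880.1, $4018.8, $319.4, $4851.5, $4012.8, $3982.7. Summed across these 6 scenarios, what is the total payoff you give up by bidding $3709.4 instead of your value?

The deviation costs you only when the competing bid falls strictly between $3709.4 and $4252.2; elsewhere both bids give the same outcome.
$3880.1: truthful payoff $372.1, deviation payoff $0 → loss $372.1.
$4018.8: truthful payoff $233.4, deviation payoff $0 → loss $233.4.
$319.4: outcomes coincide → loss $0.
$4851.5: outcomes coincide → loss $0.
$4012.8: truthful payoff $239.4, deviation payoff $0 → loss $239.4.
$3982.7: truthful payoff $269.5, deviation payoff $0 → loss $269.5.
Total loss = $372.1 + $233.4 + $239.4 + $269.5 = $1114.4.

$1114.4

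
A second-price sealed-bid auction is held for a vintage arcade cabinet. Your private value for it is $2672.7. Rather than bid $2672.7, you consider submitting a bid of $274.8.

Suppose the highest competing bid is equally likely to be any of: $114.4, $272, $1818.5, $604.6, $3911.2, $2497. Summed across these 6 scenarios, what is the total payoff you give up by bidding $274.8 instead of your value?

$3098

The deviation costs you only when the competing bid falls strictly between $274.8 and $2672.7; elsewhere both bids give the same outcome.
$114.4: outcomes coincide → loss $0.
$272: outcomes coincide → loss $0.
$1818.5: truthful payoff $854.2, deviation payoff $0 → loss $854.2.
$604.6: truthful payoff $2068.1, deviation payoff $0 → loss $2068.1.
$3911.2: outcomes coincide → loss $0.
$2497: truthful payoff $175.7, deviation payoff $0 → loss $175.7.
Total loss = $854.2 + $2068.1 + $175.7 = $3098.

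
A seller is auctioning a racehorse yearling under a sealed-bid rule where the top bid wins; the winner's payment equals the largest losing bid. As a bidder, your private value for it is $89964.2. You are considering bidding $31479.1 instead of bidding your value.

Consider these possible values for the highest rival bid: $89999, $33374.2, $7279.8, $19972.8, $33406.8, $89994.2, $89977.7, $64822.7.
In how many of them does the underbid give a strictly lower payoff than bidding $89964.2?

3

The deviation hurts exactly when the highest competing bid lies strictly between $31479.1 and $89964.2 — underbidding then forfeits a profitable win.
$89999: above both → same outcome either way.
$33374.2: inside the interval → strictly worse (loss $56590).
$7279.8: below both → same outcome either way.
$19972.8: below both → same outcome either way.
$33406.8: inside the interval → strictly worse (loss $56557.4).
$89994.2: above both → same outcome either way.
$89977.7: above both → same outcome either way.
$64822.7: inside the interval → strictly worse (loss $25141.5).
Count: 3.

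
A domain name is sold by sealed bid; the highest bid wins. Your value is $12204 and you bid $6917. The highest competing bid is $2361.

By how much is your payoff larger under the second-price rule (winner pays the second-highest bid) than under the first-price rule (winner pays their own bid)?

You have the highest bid, so you win under either rule.
Second-price: pay $2361 → payoff $9843.
First-price: pay your own bid $6917 → payoff $5287.
Difference = $9843 − ($5287) = $4556.

$4556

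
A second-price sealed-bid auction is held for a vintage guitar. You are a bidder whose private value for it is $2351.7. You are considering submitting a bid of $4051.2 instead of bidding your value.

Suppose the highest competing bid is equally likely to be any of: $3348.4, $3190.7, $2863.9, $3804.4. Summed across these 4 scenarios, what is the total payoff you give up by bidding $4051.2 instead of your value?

$3800.6

The deviation costs you only when the competing bid falls strictly between $2351.7 and $4051.2; elsewhere both bids give the same outcome.
$3348.4: truthful payoff $0, deviation payoff −$996.7 → loss $996.7.
$3190.7: truthful payoff $0, deviation payoff −$839 → loss $839.
$2863.9: truthful payoff $0, deviation payoff −$512.2 → loss $512.2.
$3804.4: truthful payoff $0, deviation payoff −$1452.7 → loss $1452.7.
Total loss = $996.7 + $839 + $512.2 + $1452.7 = $3800.6.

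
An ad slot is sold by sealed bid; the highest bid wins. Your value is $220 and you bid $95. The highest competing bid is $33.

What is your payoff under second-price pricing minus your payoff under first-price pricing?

$62

You have the highest bid, so you win under either rule.
Second-price: pay $33 → payoff $187.
First-price: pay your own bid $95 → payoff $125.
Difference = $187 − ($125) = $62.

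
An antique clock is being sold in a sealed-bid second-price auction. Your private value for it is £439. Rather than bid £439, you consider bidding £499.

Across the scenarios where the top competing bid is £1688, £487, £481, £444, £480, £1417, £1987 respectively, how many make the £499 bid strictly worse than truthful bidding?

The deviation hurts exactly when the highest competing bid lies strictly between £439 and £499 — overbidding then wins at a price above your value.
£1688: above both → same outcome either way.
£487: inside the interval → strictly worse (loss £48).
£481: inside the interval → strictly worse (loss £42).
£444: inside the interval → strictly worse (loss £5).
£480: inside the interval → strictly worse (loss £41).
£1417: above both → same outcome either way.
£1987: above both → same outcome either way.
Count: 4.

4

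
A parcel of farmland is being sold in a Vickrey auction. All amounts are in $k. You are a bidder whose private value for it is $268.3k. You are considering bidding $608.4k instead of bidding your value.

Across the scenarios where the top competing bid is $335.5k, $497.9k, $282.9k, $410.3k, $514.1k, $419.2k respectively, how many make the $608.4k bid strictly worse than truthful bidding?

6

The deviation hurts exactly when the highest competing bid lies strictly between $268.3k and $608.4k — overbidding then wins at a price above your value.
$335.5k: inside the interval → strictly worse (loss $67.2k).
$497.9k: inside the interval → strictly worse (loss $229.6k).
$282.9k: inside the interval → strictly worse (loss $14.6k).
$410.3k: inside the interval → strictly worse (loss $142k).
$514.1k: inside the interval → strictly worse (loss $245.8k).
$419.2k: inside the interval → strictly worse (loss $150.9k).
Count: 6.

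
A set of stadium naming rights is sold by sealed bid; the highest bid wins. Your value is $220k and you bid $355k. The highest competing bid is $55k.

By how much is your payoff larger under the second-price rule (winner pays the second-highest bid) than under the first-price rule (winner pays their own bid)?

$300k

You have the highest bid, so you win under either rule.
Second-price: pay $55k → payoff $165k.
First-price: pay your own bid $355k → payoff −$135k.
Difference = $165k − (−$135k) = $300k.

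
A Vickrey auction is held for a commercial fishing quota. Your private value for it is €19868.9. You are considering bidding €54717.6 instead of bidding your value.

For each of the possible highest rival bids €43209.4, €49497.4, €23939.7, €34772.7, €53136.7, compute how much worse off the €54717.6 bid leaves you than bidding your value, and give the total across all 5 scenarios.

The deviation costs you only when the competing bid falls strictly between €19868.9 and €54717.6; elsewhere both bids give the same outcome.
€43209.4: truthful payoff €0, deviation payoff −€23340.5 → loss €23340.5.
€49497.4: truthful payoff €0, deviation payoff −€29628.5 → loss €29628.5.
€23939.7: truthful payoff €0, deviation payoff −€4070.8 → loss €4070.8.
€34772.7: truthful payoff €0, deviation payoff −€14903.8 → loss €14903.8.
€53136.7: truthful payoff €0, deviation payoff −€33267.8 → loss €33267.8.
Total loss = €23340.5 + €29628.5 + €4070.8 + €14903.8 + €33267.8 = €105211.4.

€105211.4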